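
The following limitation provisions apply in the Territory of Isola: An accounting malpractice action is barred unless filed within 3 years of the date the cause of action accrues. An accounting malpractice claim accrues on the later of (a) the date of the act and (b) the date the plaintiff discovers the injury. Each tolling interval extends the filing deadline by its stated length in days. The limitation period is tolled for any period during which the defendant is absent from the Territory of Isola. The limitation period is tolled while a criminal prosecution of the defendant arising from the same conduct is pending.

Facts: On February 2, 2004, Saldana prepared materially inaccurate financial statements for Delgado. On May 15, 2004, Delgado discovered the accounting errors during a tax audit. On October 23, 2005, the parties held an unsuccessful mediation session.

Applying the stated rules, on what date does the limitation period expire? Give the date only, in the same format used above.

May 15, 2007

Because discovery on May 15, 2004 post-dates the February 2, 2004 act, accrual under the later-of rule falls on May 15, 2004.
The untolled deadline — 3 years after May 15, 2004 — is May 15, 2007.
The other events in the timeline have no effect on the limitation period under the stated rules.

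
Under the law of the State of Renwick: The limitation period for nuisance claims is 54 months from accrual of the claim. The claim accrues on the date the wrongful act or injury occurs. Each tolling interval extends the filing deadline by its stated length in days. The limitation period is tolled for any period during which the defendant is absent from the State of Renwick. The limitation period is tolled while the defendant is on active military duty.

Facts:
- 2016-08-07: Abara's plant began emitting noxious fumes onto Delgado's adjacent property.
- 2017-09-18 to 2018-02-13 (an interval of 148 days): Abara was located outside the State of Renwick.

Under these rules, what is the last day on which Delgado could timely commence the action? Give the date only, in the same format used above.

The claim accrued on 2016-08-07, when the wrongful act occurred.
The untolled deadline — 54 months after 2016-08-07 — is 2021-02-07.
The period was tolled for 148 days by the defendant's absence from the jurisdiction (2017-09-18 to 2018-02-13), pushing the deadline to 2021-07-05.

2021-07-05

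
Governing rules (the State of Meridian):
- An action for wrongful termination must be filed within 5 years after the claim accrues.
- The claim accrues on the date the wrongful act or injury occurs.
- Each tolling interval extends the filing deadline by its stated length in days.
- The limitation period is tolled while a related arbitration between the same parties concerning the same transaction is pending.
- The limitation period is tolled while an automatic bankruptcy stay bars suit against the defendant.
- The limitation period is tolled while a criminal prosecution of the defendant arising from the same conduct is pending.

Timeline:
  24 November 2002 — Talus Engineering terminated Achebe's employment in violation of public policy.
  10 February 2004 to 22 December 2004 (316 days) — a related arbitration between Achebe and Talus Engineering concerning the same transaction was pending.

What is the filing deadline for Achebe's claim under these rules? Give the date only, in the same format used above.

The claim accrued on 24 November 2002, when the wrongful act occurred.
5 years from 24 November 2002 is 24 November 2007.
Because the pending related arbitration ran from 10 February 2004 to 22 December 2004, the deadline is extended by 316 days to 5 October 2008.

5 October 2008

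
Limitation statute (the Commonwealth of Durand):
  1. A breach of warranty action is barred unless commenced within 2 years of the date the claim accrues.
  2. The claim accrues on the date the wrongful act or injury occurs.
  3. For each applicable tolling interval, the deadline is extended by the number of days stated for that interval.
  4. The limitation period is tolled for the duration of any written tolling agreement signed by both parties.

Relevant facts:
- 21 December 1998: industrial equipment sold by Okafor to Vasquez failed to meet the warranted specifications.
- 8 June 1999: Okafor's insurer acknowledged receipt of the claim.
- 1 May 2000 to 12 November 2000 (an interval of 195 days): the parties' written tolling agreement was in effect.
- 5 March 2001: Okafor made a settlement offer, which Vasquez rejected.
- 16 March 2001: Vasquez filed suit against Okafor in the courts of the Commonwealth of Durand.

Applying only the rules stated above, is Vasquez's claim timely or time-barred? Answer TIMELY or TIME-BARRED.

TIMELY

The claim accrued on 21 December 1998, the date of the act.
Adding the 2 years base period to 21 December 1998 gives a deadline of 21 December 2000, before any tolling.
Because the written tolling agreement ran from 1 May 2000 to 12 November 2000, the deadline is extended by 195 days to 4 July 2001.
Nothing else in the chronology tolls or restarts the period.
The 16 March 2001 filing precedes the 4 July 2001 deadline; the claim is timely.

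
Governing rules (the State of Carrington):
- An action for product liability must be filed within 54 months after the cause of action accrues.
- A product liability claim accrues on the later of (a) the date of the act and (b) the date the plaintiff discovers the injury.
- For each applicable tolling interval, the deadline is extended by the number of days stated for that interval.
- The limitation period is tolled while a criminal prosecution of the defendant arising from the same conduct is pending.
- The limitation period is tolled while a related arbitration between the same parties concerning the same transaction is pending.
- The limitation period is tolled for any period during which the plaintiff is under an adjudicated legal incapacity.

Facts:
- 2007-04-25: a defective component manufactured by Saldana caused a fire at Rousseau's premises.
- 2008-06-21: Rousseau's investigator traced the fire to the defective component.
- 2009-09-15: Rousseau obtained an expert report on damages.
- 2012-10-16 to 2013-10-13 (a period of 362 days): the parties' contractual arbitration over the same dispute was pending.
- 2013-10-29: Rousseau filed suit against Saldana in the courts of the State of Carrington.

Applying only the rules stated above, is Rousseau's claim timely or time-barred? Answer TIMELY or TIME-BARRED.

The claim accrued on 2008-06-21 — the later of the 2007-04-25 act and the 2008-06-21 discovery.
Adding the 54 months base period to 2008-06-21 gives a deadline of 2012-12-21, before any tolling.
The period was tolled for 362 days by the pending related arbitration (2012-10-16 to 2013-10-13), pushing the deadline to 2013-12-18.
The other events in the timeline have no effect on the limitation period under the stated rules.
The 2013-10-29 filing precedes the 2013-12-18 deadline; the claim is timely.

TIMELY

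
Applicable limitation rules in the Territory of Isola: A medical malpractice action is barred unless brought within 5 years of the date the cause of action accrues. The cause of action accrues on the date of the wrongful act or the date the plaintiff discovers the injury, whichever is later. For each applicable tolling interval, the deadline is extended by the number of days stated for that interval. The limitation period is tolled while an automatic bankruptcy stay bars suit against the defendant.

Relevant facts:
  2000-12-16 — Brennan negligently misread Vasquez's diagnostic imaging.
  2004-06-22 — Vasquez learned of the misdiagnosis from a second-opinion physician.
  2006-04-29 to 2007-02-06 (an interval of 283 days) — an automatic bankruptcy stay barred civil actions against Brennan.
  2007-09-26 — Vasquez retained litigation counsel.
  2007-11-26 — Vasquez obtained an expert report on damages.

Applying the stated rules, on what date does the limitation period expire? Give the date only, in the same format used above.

Taking the later of the act (2000-12-16) and discovery (2004-06-22), the claim accrued on 2004-06-22.
Adding the 5 years base period to 2004-06-22 gives a deadline of 2009-06-22, before any tolling.
Because the automatic bankruptcy stay ran from 2006-04-29 to 2007-02-06, the deadline is extended by 283 days to 2010-04-01.
Nothing else in the chronology tolls or restarts the period.

2010-04-01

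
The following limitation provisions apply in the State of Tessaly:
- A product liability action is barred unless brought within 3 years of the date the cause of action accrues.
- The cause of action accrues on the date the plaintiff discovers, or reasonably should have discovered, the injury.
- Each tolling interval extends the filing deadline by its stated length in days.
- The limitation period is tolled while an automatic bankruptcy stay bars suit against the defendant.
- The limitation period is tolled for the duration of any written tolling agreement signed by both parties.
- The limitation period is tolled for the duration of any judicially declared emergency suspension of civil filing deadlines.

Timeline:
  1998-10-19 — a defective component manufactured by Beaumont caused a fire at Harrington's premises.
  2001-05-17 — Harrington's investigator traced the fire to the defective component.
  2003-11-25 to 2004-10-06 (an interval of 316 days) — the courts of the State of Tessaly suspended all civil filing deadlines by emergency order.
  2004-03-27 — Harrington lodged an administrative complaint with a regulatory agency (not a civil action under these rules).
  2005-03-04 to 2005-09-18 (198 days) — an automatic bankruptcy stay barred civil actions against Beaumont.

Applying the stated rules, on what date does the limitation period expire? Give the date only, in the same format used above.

2005-10-13

The claim did not accrue until Harrington discovered the injury on 2001-05-17; the 1998-10-19 act date does not start the clock under the stated rule.
The untolled deadline — 3 years after 2001-05-17 — is 2004-05-17.
The emergency suspension of filing deadlines from 2003-11-25 to 2004-10-06 tolled the period for 316 days, extending the deadline to 2005-03-29.
The period was tolled for 198 days by the automatic bankruptcy stay (2005-03-04 to 2005-09-18), pushing the deadline to 2005-10-13.
The other events in the timeline have no effect on the limitation period under the stated rules.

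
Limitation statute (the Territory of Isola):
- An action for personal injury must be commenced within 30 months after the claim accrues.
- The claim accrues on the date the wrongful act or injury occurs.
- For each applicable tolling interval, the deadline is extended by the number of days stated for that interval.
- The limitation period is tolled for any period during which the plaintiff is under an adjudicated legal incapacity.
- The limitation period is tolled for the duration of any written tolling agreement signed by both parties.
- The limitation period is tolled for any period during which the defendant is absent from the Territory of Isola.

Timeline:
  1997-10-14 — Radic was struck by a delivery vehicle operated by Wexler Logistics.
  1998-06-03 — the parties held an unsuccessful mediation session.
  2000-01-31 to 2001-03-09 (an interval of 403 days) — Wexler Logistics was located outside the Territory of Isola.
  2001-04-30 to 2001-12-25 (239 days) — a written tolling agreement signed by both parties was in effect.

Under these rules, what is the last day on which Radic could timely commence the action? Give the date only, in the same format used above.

2002-01-16

The claim accrued on 1997-10-14, when the wrongful act occurred.
Adding the 30 months base period to 1997-10-14 gives a deadline of 2000-04-14, before any tolling.
The period was tolled for 403 days by the defendant's absence from the jurisdiction (2000-01-31 to 2001-03-09), pushing the deadline to 2001-05-22.
Because the written tolling agreement ran from 2001-04-30 to 2001-12-25, the deadline is extended by 239 days to 2002-01-16.
Nothing else in the chronology tolls or restarts the period.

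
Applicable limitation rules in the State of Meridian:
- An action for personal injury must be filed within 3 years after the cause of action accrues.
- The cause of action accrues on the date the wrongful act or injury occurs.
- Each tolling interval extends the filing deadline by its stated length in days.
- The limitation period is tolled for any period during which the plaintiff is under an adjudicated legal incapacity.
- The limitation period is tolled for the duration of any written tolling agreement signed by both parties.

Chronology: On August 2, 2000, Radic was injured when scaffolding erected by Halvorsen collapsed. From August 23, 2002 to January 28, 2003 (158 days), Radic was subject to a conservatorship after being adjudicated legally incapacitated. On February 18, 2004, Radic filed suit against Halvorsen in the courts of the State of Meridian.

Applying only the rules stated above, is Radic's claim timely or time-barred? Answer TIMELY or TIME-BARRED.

The cause of action accrued on August 2, 2000, the date of the act.
3 years from August 2, 2000 is August 2, 2003.
The period was tolled for 158 days by the plaintiff's legal incapacity (August 23, 2002 to January 28, 2003), pushing the deadline to January 7, 2004.
The February 18, 2004 filing falls after the January 7, 2004 deadline; the claim is time-barred.

TIME-BARRED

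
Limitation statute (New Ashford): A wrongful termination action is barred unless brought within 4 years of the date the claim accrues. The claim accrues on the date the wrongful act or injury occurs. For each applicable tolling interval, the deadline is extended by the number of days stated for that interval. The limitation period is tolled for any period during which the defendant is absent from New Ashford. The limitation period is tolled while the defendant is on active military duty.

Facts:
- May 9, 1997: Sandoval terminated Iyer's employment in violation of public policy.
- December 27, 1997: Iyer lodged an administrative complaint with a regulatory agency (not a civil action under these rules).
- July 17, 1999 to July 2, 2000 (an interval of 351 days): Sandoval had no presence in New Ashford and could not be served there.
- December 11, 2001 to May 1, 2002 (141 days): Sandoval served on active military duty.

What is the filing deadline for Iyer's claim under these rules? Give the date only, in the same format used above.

September 13, 2002

The limitation period began to run on May 9, 1997.
The untolled deadline — 4 years after May 9, 1997 — is May 9, 2001.
The defendant's absence from the jurisdiction from July 17, 1999 to July 2, 2000 tolled the period for 351 days, extending the deadline to April 25, 2002.
The period was tolled for 141 days by the defendant's active military service (December 11, 2001 to May 1, 2002), pushing the deadline to September 13, 2002.
None of the other events listed affects the running of the period under the stated rules.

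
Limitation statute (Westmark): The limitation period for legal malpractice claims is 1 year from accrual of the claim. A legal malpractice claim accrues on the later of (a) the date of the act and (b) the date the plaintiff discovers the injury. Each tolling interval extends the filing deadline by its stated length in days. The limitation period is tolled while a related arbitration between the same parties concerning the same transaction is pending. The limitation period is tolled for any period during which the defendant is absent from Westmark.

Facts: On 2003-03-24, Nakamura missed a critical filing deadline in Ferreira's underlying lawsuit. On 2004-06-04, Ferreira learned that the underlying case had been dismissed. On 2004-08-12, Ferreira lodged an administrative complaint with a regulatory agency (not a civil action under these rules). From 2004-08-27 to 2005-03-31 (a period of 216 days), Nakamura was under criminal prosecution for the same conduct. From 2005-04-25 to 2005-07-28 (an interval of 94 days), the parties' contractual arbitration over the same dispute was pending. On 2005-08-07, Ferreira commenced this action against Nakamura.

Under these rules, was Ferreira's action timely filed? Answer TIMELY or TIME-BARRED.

Taking the later of the act (2003-03-24) and discovery (2004-06-04), the claim accrued on 2004-06-04.
1 year from 2004-06-04 is 2005-06-04.
Because the pending related arbitration ran from 2005-04-25 to 2005-07-28, the deadline is extended by 94 days to 2005-09-06.
No stated provision tolls the period for a criminal prosecution, so the interval from 2004-08-27 to 2005-03-31 has no effect on the deadline.
The other events in the timeline have no effect on the limitation period under the stated rules.
Ferreira filed on 2005-08-07, before the 2005-09-06 deadline, so the action is timely.

TIMELY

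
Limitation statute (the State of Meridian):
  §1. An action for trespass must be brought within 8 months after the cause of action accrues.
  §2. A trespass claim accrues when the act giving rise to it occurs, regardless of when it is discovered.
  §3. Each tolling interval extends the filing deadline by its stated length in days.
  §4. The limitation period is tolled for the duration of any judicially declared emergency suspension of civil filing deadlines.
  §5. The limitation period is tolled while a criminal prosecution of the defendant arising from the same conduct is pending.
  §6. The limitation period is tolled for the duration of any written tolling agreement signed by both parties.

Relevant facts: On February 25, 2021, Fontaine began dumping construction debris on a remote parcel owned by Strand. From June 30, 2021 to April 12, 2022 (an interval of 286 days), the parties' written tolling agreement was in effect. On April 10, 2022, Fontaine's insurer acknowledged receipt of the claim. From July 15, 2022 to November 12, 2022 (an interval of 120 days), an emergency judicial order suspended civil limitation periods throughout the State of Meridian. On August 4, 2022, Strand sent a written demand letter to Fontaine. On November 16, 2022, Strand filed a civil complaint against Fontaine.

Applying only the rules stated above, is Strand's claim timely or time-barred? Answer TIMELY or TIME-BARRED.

TIMELY

The cause of action accrued on February 25, 2021, the date of the act.
Adding the 8 months base period to February 25, 2021 gives a deadline of October 25, 2021, before any tolling.
Because the written tolling agreement ran from June 30, 2021 to April 12, 2022, the deadline is extended by 286 days to August 7, 2022.
The period was tolled for 120 days by the emergency suspension of filing deadlines (July 15, 2022 to November 12, 2022), pushing the deadline to December 5, 2022.
Nothing else in the chronology tolls or restarts the period.
Filing on November 16, 2022 beat the December 5, 2022 deadline — the action is timely.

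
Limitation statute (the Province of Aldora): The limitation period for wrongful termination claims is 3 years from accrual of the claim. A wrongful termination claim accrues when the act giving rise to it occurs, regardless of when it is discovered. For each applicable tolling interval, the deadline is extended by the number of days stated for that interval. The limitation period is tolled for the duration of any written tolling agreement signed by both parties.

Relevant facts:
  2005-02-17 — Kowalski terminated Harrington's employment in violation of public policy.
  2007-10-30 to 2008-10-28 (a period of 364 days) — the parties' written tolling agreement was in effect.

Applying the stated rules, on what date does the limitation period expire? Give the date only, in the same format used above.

The claim accrued on 2005-02-17, when the wrongful act occurred.
3 years from 2005-02-17 is 2008-02-17.
Because the written tolling agreement ran from 2007-10-30 to 2008-10-28, the deadline is extended by 364 days to 2009-02-15.

2009-02-15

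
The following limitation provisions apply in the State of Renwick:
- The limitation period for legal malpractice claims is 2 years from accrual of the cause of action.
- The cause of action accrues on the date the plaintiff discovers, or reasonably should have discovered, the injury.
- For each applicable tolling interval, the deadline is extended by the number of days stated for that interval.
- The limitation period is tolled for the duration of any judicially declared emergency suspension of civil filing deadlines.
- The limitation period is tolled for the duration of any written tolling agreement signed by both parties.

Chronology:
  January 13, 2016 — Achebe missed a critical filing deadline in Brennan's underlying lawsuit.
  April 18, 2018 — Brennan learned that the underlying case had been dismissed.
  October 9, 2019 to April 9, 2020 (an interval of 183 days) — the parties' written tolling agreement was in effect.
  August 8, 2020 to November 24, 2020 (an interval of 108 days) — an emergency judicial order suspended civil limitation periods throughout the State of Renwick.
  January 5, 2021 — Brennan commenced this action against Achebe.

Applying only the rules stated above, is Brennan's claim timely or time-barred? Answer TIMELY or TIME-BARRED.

TIMELY

Accrual is tied to discovery, so the period began on April 18, 2018 rather than on January 13, 2016 when the act occurred.
2 years from April 18, 2018 is April 18, 2020.
Because the written tolling agreement ran from October 9, 2019 to April 9, 2020, the deadline is extended by 183 days to October 18, 2020.
The emergency suspension of filing deadlines from August 8, 2020 to November 24, 2020 tolled the period for 108 days, extending the deadline to February 3, 2021.
Brennan filed on January 5, 2021, before the February 3, 2021 deadline, so the action is timely.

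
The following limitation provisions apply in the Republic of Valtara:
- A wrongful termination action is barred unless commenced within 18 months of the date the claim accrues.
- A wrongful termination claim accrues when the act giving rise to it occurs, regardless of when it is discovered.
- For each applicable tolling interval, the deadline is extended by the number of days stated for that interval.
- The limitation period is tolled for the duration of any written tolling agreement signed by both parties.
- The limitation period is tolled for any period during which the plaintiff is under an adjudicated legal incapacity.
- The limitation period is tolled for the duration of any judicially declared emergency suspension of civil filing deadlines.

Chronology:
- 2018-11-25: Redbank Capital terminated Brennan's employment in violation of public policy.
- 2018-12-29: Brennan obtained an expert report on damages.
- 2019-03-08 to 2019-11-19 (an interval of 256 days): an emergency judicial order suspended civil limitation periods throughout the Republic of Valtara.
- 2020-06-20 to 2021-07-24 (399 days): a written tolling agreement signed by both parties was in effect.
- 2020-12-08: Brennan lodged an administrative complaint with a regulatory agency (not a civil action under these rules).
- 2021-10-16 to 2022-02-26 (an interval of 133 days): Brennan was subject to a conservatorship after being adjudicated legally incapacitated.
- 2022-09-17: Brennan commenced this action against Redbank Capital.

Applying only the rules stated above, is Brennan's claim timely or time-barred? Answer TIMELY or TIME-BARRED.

The claim accrued on 2018-11-25, when the wrongful act occurred.
Adding the 18 months base period to 2018-11-25 gives a deadline of 2020-05-25, before any tolling.
The emergency suspension of filing deadlines from 2019-03-08 to 2019-11-19 tolled the period for 256 days, extending the deadline to 2021-02-05.
The written tolling agreement from 2020-06-20 to 2021-07-24 tolled the period for 399 days, extending the deadline to 2022-03-11.
The plaintiff's legal incapacity from 2021-10-16 to 2022-02-26 tolled the period for 133 days, extending the deadline to 2022-07-22.
None of the other events listed affects the running of the period under the stated rules.
Filing on 2022-09-17 missed the 2022-07-22 deadline — the action is time-barred.

TIME-BARRED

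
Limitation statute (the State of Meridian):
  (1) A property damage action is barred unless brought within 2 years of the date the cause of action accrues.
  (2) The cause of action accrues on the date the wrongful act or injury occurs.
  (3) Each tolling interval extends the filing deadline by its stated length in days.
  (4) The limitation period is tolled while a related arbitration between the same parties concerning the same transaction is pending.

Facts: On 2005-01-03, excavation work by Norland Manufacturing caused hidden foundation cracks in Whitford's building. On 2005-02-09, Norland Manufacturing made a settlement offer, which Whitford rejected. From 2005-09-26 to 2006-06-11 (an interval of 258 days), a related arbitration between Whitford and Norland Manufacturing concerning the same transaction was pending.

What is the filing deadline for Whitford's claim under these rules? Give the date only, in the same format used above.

2007-09-18

The cause of action accrued on 2005-01-03, the date of the act.
2 years from 2005-01-03 is 2007-01-03.
The period was tolled for 258 days by the pending related arbitration (2005-09-26 to 2006-06-11), pushing the deadline to 2007-09-18.
None of the other events listed affects the running of the period under the stated rules.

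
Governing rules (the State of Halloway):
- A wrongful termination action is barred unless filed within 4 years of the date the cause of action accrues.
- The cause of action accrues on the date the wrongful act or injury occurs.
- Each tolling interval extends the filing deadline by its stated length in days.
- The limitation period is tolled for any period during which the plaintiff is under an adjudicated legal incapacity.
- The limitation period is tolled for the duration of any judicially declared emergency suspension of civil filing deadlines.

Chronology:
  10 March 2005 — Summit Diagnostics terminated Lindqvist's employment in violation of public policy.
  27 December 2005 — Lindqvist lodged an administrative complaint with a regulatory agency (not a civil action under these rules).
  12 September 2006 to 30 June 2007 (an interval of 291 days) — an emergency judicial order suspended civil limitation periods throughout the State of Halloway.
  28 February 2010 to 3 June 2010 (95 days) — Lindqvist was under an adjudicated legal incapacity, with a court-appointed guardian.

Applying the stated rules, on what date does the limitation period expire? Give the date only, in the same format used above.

The claim accrued on 10 March 2005, when the wrongful act occurred.
Adding the 4 years base period to 10 March 2005 gives a deadline of 10 March 2009, before any tolling.
Because the emergency suspension of filing deadlines ran from 12 September 2006 to 30 June 2007, the deadline is extended by 291 days to 26 December 2009.
The plaintiff's legal incapacity from 28 February 2010 to 3 June 2010 began after the period had already run on 26 December 2009, so it has no tolling effect.
Nothing else in the chronology tolls or restarts the period.

26 December 2009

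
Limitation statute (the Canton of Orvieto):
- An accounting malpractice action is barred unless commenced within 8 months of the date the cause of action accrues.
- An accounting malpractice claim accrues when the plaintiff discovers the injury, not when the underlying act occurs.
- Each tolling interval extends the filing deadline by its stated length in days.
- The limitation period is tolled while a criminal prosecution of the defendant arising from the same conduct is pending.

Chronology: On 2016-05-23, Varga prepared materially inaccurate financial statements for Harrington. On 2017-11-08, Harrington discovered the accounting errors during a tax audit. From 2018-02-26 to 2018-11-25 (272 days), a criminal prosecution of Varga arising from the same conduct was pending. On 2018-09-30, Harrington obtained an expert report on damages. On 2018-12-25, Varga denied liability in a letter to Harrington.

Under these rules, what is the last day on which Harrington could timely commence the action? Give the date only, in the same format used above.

2019-04-06

Accrual is tied to discovery, so the period began on 2017-11-08 rather than on 2016-05-23 when the act occurred.
8 months from 2017-11-08 is 2018-07-08.
The period was tolled for 272 days by the pending criminal prosecution (2018-02-26 to 2018-11-25), pushing the deadline to 2019-04-06.
None of the other events listed affects the running of the period under the stated rules.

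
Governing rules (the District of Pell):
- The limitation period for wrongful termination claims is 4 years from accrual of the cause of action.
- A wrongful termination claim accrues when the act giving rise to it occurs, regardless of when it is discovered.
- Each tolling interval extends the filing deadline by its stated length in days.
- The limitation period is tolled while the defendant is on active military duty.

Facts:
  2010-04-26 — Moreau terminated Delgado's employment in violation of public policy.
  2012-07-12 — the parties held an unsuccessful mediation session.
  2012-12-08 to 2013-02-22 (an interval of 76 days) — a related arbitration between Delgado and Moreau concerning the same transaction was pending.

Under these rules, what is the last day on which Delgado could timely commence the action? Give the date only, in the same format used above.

The claim accrued on 2010-04-26, when the wrongful act occurred.
Adding the 4 years base period to 2010-04-26 gives a deadline of 2014-04-26, before any tolling.
Although a pending arbitration ran from 2012-12-08 to 2013-02-22, the stated rules do not make that a tolling event, so it is disregarded.
Nothing else in the chronology tolls or restarts the period.

2014-04-26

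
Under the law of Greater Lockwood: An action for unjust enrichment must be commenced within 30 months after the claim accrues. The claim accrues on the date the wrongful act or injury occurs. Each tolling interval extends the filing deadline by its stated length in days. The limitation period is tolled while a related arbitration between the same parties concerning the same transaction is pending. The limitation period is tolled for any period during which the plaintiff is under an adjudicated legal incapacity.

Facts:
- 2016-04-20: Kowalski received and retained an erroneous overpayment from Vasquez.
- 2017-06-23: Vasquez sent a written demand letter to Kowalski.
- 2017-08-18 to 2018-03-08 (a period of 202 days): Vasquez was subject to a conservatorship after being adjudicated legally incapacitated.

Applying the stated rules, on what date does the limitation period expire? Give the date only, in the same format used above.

2019-05-10

The claim accrued on 2016-04-20, when the wrongful act occurred.
The untolled deadline — 30 months after 2016-04-20 — is 2018-10-20.
The plaintiff's legal incapacity from 2017-08-18 to 2018-03-08 tolled the period for 202 days, extending the deadline to 2019-05-10.
Nothing else in the chronology tolls or restarts the period.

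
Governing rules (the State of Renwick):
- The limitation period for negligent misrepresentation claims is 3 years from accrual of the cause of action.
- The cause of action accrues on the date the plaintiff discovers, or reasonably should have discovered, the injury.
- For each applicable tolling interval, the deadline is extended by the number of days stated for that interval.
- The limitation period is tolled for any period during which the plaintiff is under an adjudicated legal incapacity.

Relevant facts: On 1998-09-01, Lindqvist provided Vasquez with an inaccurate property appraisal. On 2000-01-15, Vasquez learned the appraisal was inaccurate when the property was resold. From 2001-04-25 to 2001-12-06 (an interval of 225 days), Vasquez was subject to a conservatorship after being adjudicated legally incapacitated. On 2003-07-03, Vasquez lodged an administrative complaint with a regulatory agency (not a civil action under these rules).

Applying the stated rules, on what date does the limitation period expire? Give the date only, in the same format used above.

Accrual is tied to discovery, so the period began on 2000-01-15 rather than on 1998-09-01 when the act occurred.
The untolled deadline — 3 years after 2000-01-15 — is 2003-01-15.
The period was tolled for 225 days by the plaintiff's legal incapacity (2001-04-25 to 2001-12-06), pushing the deadline to 2003-08-28.
The other events in the timeline have no effect on the limitation period under the stated rules.

2003-08-28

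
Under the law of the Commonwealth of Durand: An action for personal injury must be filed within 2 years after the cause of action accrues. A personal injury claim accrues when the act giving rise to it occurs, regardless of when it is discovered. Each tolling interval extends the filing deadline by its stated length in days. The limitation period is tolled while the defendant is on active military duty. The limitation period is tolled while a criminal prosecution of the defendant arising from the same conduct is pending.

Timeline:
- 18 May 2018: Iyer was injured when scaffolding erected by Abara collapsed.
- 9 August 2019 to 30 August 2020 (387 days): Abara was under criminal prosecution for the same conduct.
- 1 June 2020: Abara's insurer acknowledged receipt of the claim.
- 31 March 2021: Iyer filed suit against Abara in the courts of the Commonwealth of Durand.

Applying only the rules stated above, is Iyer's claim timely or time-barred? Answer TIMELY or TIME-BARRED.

TIMELY

The cause of action accrued on 18 May 2018, the date of the act.
Adding the 2 years base period to 18 May 2018 gives a deadline of 18 May 2020, before any tolling.
Because the pending criminal prosecution ran from 9 August 2019 to 30 August 2020, the deadline is extended by 387 days to 9 June 2021.
Nothing else in the chronology tolls or restarts the period.
Iyer filed on 31 March 2021, before the 9 June 2021 deadline, so the action is timely.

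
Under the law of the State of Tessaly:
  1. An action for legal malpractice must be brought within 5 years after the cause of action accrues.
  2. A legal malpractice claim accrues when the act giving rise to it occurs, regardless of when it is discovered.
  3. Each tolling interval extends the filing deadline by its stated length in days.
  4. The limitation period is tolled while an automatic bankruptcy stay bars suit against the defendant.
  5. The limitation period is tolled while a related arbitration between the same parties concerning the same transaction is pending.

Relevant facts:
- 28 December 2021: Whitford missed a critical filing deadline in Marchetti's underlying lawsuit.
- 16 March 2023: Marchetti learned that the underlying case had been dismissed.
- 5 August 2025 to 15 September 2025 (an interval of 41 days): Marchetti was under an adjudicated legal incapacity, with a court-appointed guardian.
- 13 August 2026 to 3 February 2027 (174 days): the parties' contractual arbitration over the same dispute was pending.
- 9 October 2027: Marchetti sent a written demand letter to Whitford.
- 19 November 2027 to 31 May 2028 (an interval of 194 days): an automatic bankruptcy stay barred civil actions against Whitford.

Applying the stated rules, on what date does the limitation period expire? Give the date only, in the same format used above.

Because the rule ties accrual to occurrence, the claim accrued on 28 December 2021, not on the 16 March 2023 discovery date.
5 years from 28 December 2021 is 28 December 2026.
The period was tolled for 174 days by the pending related arbitration (13 August 2026 to 3 February 2027), pushing the deadline to 20 June 2027.
The automatic bankruptcy stay starting 19 November 2027 came too late — the period had run on 20 June 2027 — and so does not extend the deadline.
The plaintiff's legal incapacity from 5 August 2025 to 15 September 2025 does not toll the period, because no stated rule makes the plaintiff's incapacity a tolling event.
None of the other events listed affects the running of the period under the stated rules.

20 June 2027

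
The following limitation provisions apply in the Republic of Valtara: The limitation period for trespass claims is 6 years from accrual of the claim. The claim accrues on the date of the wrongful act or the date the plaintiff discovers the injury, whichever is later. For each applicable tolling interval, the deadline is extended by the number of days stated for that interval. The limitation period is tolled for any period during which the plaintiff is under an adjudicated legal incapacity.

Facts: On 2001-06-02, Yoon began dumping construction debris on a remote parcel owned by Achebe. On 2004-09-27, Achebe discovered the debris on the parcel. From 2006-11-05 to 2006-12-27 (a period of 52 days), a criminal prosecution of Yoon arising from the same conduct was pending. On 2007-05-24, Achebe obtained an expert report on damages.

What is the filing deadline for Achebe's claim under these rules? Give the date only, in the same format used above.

2010-09-27

The claim accrued on 2004-09-27 — the later of the 2001-06-02 act and the 2004-09-27 discovery.
6 years from 2004-09-27 is 2010-09-27.
Although a criminal prosecution ran from 2006-11-05 to 2006-12-27, the stated rules do not make that a tolling event, so it is disregarded.
None of the other events listed affects the running of the period under the stated rules.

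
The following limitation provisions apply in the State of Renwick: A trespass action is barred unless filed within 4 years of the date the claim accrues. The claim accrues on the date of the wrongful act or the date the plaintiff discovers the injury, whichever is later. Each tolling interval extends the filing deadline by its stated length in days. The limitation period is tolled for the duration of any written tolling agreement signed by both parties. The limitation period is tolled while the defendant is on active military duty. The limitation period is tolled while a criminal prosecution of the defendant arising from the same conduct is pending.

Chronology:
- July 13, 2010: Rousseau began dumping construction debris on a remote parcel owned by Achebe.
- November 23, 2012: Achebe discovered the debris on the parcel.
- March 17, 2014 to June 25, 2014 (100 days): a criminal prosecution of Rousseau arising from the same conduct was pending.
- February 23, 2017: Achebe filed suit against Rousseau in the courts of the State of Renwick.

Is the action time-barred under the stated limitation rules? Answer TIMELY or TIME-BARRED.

TIMELY

Taking the later of the act (July 13, 2010) and discovery (November 23, 2012), the claim accrued on November 23, 2012.
4 years from November 23, 2012 is November 23, 2016.
Because the pending criminal prosecution ran from March 17, 2014 to June 25, 2014, the deadline is extended by 100 days to March 3, 2017.
Achebe filed on February 23, 2017, before the March 3, 2017 deadline, so the action is timely.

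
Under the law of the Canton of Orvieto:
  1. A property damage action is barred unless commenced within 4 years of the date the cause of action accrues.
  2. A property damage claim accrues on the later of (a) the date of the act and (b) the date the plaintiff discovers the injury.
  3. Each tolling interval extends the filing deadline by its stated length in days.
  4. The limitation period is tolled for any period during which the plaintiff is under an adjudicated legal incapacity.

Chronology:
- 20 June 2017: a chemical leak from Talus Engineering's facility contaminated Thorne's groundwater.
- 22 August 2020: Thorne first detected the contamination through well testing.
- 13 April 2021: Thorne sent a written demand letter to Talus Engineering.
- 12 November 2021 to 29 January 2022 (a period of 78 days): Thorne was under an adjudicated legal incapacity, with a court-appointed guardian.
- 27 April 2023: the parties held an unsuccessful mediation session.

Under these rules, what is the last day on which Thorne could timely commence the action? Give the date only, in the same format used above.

8 November 2024

Taking the later of the act (20 June 2017) and discovery (22 August 2020), the claim accrued on 22 August 2020.
The untolled deadline — 4 years after 22 August 2020 — is 22 August 2024.
The period was tolled for 78 days by the plaintiff's legal incapacity (12 November 2021 to 29 January 2022), pushing the deadline to 8 November 2024.
The other events in the timeline have no effect on the limitation period under the stated rules.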